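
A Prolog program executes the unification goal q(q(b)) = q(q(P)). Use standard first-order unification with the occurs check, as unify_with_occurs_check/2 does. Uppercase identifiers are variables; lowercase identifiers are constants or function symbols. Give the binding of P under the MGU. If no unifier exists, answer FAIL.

b

Decompose q/1: q(b) = q(P).
Decompose q/1: b = P.
Bind P := b.
MGU = { P -> b }, so P -> b.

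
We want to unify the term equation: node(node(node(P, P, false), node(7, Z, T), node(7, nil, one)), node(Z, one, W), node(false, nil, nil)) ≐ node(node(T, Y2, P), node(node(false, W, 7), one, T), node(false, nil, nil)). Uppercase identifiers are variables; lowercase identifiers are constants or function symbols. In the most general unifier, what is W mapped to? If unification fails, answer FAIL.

node(node(7, nil, one), node(7, nil, one), false)

Decompose node/3: node(node(P, P, false), node(7, Z, T), node(7, nil, one)) ≐ node(T, Y2, P),  node(Z, one, W) ≐ node(node(false, W, 7), one, T),  node(false, nil, nil) ≐ node(false, nil, nil).
Decompose node/3: node(P, P, false) ≐ T,  node(7, Z, T) ≐ Y2,  node(7, nil, one) ≐ P.
Bind T := node(P, P, false); substituting into the 2 remaining equations that mention T gives: node(7, Z, node(P, P, false)) ≐ Y2,  node(Z, one, W) ≐ node(node(false, W, 7), one, node(P, P, false)).
Bind Y2 := node(7, Z, node(P, P, false)); no other remaining equation mentions Y2.
Bind P := node(7, nil, one); substituting into the one remaining equation that mentions P gives: node(Z, one, W) ≐ node(node(false, W, 7), one, node(node(7, nil, one), node(7, nil, one), false)). Substituting into the earlier bindings gives T := node(node(7, nil, one), node(7, nil, one), false), Y2 := node(7, Z, node(node(7, nil, one), node(7, nil, one), false)).
Decompose node/3: Z ≐ node(false, W, 7),  one ≐ one,  W ≐ node(node(7, nil, one), node(7, nil, one), false).
Bind Z := node(false, W, 7); no other remaining equation mentions Z. Substituting into the earlier binding gives Y2 := node(7, node(false, W, 7), node(node(7, nil, one), node(7, nil, one), false)).
Delete trivial equation one ≐ one.
Bind W := node(node(7, nil, one), node(7, nil, one), false); no other remaining equation mentions W. Substituting into the earlier bindings gives Y2 := node(7, node(false, node(node(7, nil, one), node(7, nil, one), false), 7), node(node(7, nil, one), node(7, nil, one), false)), Z := node(false, node(node(7, nil, one), node(7, nil, one), false), 7).
Delete trivial equation node(false, nil, nil) ≐ node(false, nil, nil).
MGU = { T -> node(node(7, nil, one), node(7, nil, one), false), Y2 -> node(7, node(false, node(node(7, nil, one), node(7, nil, one), false), 7), node(node(7, nil, one), node(7, nil, one), false)), P -> node(7, nil, one), Z -> node(false, node(node(7, nil, one), node(7, nil, one), false), 7), W -> node(node(7, nil, one), node(7, nil, one), false) }, so W -> node(node(7, nil, one), node(7, nil, one), false).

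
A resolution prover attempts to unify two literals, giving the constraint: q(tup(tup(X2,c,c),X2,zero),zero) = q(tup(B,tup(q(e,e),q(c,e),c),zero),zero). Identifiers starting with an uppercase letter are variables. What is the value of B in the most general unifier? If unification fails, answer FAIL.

Decompose q/2: tup(tup(X2,c,c),X2,zero) = tup(B,tup(q(e,e),q(c,e),c),zero),  zero = zero.
Decompose tup/3: tup(X2,c,c) = B,  X2 = tup(q(e,e),q(c,e),c),  zero = zero.
Bind B := tup(X2,c,c); no other remaining equation mentions B.
Bind X2 := tup(q(e,e),q(c,e),c); no other remaining equation mentions X2. Substituting into the earlier binding gives B := tup(tup(q(e,e),q(c,e),c),c,c).
Delete trivial equation zero = zero.
Delete trivial equation zero = zero.
MGU = { B := tup(tup(q(e,e),q(c,e),c),c,c), X2 := tup(q(e,e),q(c,e),c) }, so B := tup(tup(q(e,e),q(c,e),c),c,c).

tup(tup(q(e,e),q(c,e),c),c,c)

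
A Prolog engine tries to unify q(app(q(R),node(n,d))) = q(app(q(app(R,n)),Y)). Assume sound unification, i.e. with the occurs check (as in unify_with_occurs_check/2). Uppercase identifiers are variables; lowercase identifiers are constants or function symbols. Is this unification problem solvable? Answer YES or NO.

NO

Decompose q/1: app(q(R),node(n,d)) = app(q(app(R,n)),Y).
Decompose app/2: q(R) = q(app(R,n)),  node(n,d) = Y.
Decompose q/1: R = app(R,n).
Occurs check fails: R occurs in app(R,n); the equation R = app(R,n) has no finite solution.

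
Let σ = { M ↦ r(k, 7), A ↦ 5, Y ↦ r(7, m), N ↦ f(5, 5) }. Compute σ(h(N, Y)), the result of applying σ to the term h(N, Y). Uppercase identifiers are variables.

h(f(5, 5), r(7, m))

Replace each occurrence of Y with r(7, m).
Replace each occurrence of N with f(5, 5).
Result: h(f(5, 5), r(7, m)).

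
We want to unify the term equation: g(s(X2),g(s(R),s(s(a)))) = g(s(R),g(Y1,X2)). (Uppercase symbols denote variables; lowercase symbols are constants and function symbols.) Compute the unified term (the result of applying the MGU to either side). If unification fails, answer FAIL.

g(s(s(s(a))),g(s(s(s(a))),s(s(a))))

Decompose g/2: s(X2) = s(R),  g(s(R),s(s(a))) = g(Y1,X2).
Decompose s/1: X2 = R.
Bind X2 := R; substituting into the remaining equation gives: g(s(R),s(s(a))) = g(Y1,R).
Decompose g/2: s(R) = Y1,  s(s(a)) = R.
Bind Y1 := s(R); no other remaining equation mentions Y1.
Bind R := s(s(a)). Substituting into the earlier bindings gives X2 := s(s(a)), Y1 := s(s(s(a))).
Applying the MGU to either side gives g(s(s(s(a))),g(s(s(s(a))),s(s(a)))).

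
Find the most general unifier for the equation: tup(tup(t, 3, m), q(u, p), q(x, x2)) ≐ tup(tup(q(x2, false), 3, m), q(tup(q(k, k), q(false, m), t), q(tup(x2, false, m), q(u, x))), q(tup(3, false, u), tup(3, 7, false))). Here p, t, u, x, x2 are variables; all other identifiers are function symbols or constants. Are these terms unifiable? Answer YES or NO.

YES

Decompose tup/3: tup(t, 3, m) ≐ tup(q(x2, false), 3, m),  q(u, p) ≐ q(tup(q(k, k), q(false, m), t), q(tup(x2, false, m), q(u, x))),  q(x, x2) ≐ q(tup(3, false, u), tup(3, 7, false)).
Decompose tup/3: t ≐ q(x2, false),  3 ≐ 3,  m ≐ m.
Bind t := q(x2, false); substituting into the one remaining equation that mentions t gives: q(u, p) ≐ q(tup(q(k, k), q(false, m), q(x2, false)), q(tup(x2, false, m), q(u, x))).
Delete trivial equation 3 ≐ 3.
Delete trivial equation m ≐ m.
Decompose q/2: u ≐ tup(q(k, k), q(false, m), q(x2, false)),  p ≐ q(tup(x2, false, m), q(u, x)).
Bind u := tup(q(k, k), q(false, m), q(x2, false)); substituting into the remaining equations gives: p ≐ q(tup(x2, false, m), q(tup(q(k, k), q(false, m), q(x2, false)), x)),  q(x, x2) ≐ q(tup(3, false, tup(q(k, k), q(false, m), q(x2, false))), tup(3, 7, false)).
Bind p := q(tup(x2, false, m), q(tup(q(k, k), q(false, m), q(x2, false)), x)); no other remaining equation mentions p.
Decompose q/2: x ≐ tup(3, false, tup(q(k, k), q(false, m), q(x2, false))),  x2 ≐ tup(3, 7, false).
Bind x := tup(3, false, tup(q(k, k), q(false, m), q(x2, false))); no other remaining equation mentions x. Substituting into the earlier binding gives p := q(tup(x2, false, m), q(tup(q(k, k), q(false, m), q(x2, false)), tup(3, false, tup(q(k, k), q(false, m), q(x2, false))))).
Bind x2 := tup(3, 7, false). Substituting into the earlier bindings gives t := q(tup(3, 7, false), false), u := tup(q(k, k), q(false, m), q(tup(3, 7, false), false)), p := q(tup(tup(3, 7, false), false, m), q(tup(q(k, k), q(false, m), q(tup(3, 7, false), false)), tup(3, false, tup(q(k, k), q(false, m), q(tup(3, 7, false), false))))), x := tup(3, false, tup(q(k, k), q(false, m), q(tup(3, 7, false), false))).
No equations remain and no clash or occurs-check failure arose, so a unifier exists.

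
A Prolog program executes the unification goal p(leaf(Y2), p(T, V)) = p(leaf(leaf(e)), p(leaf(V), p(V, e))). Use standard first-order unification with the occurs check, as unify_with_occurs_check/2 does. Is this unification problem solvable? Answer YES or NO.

Decompose p/2: leaf(Y2) = leaf(leaf(e)),  p(T, V) = p(leaf(V), p(V, e)).
Decompose leaf/1: Y2 = leaf(e).
Bind Y2 := leaf(e); no other remaining equation mentions Y2.
Decompose p/2: T = leaf(V),  V = p(V, e).
Bind T := leaf(V); no other remaining equation mentions T.
Occurs check fails: V occurs in p(V, e); the equation V = p(V, e) has no finite solution.

NO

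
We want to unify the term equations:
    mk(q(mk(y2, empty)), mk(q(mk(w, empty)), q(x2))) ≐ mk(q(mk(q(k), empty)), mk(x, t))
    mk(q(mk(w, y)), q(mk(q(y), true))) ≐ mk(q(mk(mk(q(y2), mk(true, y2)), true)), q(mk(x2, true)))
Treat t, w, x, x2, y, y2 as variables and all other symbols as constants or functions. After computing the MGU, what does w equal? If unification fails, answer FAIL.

mk(q(q(k)), mk(true, q(k)))

Decompose mk/2: q(mk(y2, empty)) ≐ q(mk(q(k), empty)),  mk(q(mk(w, empty)), q(x2)) ≐ mk(x, t).
Decompose q/1: mk(y2, empty) ≐ mk(q(k), empty).
Decompose mk/2: y2 ≐ q(k),  empty ≐ empty.
Bind y2 := q(k); substituting into the one remaining equation that mentions y2 gives: mk(q(mk(w, y)), q(mk(q(y), true))) ≐ mk(q(mk(mk(q(q(k)), mk(true, q(k))), true)), q(mk(x2, true))).
Delete trivial equation empty ≐ empty.
Decompose mk/2: q(mk(w, empty)) ≐ x,  q(x2) ≐ t.
Bind x := q(mk(w, empty)); no other remaining equation mentions x.
Bind t := q(x2); no other remaining equation mentions t.
Decompose mk/2: q(mk(w, y)) ≐ q(mk(mk(q(q(k)), mk(true, q(k))), true)),  q(mk(q(y), true)) ≐ q(mk(x2, true)).
Decompose q/1: mk(w, y) ≐ mk(mk(q(q(k)), mk(true, q(k))), true).
Decompose mk/2: w ≐ mk(q(q(k)), mk(true, q(k))),  y ≐ true.
Bind w := mk(q(q(k)), mk(true, q(k))); no other remaining equation mentions w. Substituting into the earlier binding gives x := q(mk(mk(q(q(k)), mk(true, q(k))), empty)).
Bind y := true; substituting into the remaining equation gives: q(mk(q(true), true)) ≐ q(mk(x2, true)).
Decompose q/1: mk(q(true), true) ≐ mk(x2, true).
Decompose mk/2: q(true) ≐ x2,  true ≐ true.
Bind x2 := q(true); no other remaining equation mentions x2. Substituting into the earlier binding gives t := q(q(true)).
Delete trivial equation true ≐ true.
MGU = { y2 ↦ q(k), x ↦ q(mk(mk(q(q(k)), mk(true, q(k))), empty)), t ↦ q(q(true)), w ↦ mk(q(q(k)), mk(true, q(k))), y ↦ true, x2 ↦ q(true) }, so w ↦ mk(q(q(k)), mk(true, q(k))).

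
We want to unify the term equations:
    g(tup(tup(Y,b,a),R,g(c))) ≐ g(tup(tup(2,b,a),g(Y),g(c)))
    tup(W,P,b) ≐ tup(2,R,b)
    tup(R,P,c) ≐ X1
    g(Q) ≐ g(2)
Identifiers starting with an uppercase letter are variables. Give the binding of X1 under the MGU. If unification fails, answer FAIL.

tup(g(2),g(2),c)

Decompose g/1: tup(tup(Y,b,a),R,g(c)) ≐ tup(tup(2,b,a),g(Y),g(c)).
Decompose tup/3: tup(Y,b,a) ≐ tup(2,b,a),  R ≐ g(Y),  g(c) ≐ g(c).
Decompose tup/3: Y ≐ 2,  b ≐ b,  a ≐ a.
Bind Y := 2; substituting into the one remaining equation that mentions Y gives: R ≐ g(2).
Delete trivial equation b ≐ b.
Delete trivial equation a ≐ a.
Bind R := g(2); substituting into the 2 remaining equations that mention R gives: tup(W,P,b) ≐ tup(2,g(2),b),  tup(g(2),P,c) ≐ X1.
Delete trivial equation g(c) ≐ g(c).
Decompose tup/3: W ≐ 2,  P ≐ g(2),  b ≐ b.
Bind W := 2; no other remaining equation mentions W.
Bind P := g(2); substituting into the one remaining equation that mentions P gives: tup(g(2),g(2),c) ≐ X1.
Delete trivial equation b ≐ b.
Bind X1 := tup(g(2),g(2),c); no other remaining equation mentions X1.
Decompose g/1: Q ≐ 2.
Bind Q := 2.
MGU = { Y := 2, R := g(2), W := 2, P := g(2), X1 := tup(g(2),g(2),c), Q := 2 }, so X1 := tup(g(2),g(2),c).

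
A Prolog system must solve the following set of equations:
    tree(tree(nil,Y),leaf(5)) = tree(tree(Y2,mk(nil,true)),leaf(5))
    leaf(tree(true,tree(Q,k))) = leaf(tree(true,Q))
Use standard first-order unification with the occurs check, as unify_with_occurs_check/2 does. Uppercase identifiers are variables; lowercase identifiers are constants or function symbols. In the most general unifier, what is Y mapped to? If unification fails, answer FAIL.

FAIL

Decompose tree/2: tree(nil,Y) = tree(Y2,mk(nil,true)),  leaf(5) = leaf(5).
Decompose tree/2: nil = Y2,  Y = mk(nil,true).
Bind Y2 := nil; no other remaining equation mentions Y2.
Bind Y := mk(nil,true); no other remaining equation mentions Y.
Delete trivial equation leaf(5) = leaf(5).
Decompose leaf/1: tree(true,tree(Q,k)) = tree(true,Q).
Decompose tree/2: true = true,  tree(Q,k) = Q.
Delete trivial equation true = true.
Occurs check fails: Q occurs in tree(Q,k); the equation Q = tree(Q,k) has no finite solution.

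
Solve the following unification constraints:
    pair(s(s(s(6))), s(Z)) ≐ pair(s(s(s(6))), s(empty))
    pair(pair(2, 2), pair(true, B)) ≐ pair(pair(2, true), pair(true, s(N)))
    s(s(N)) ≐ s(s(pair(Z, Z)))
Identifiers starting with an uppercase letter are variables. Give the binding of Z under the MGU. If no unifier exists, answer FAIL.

Decompose pair/2: s(s(s(6))) ≐ s(s(s(6))),  s(Z) ≐ s(empty).
Delete trivial equation s(s(s(6))) ≐ s(s(s(6))).
Decompose s/1: Z ≐ empty.
Bind Z := empty; substituting into the one remaining equation that mentions Z gives: s(s(N)) ≐ s(s(pair(empty, empty))).
Decompose pair/2: pair(2, 2) ≐ pair(2, true),  pair(true, B) ≐ pair(true, s(N)).
Decompose pair/2: 2 ≐ 2,  2 ≐ true.
Delete trivial equation 2 ≐ 2.
Clash: constants 2 and true differ; no unifier exists.

FAIL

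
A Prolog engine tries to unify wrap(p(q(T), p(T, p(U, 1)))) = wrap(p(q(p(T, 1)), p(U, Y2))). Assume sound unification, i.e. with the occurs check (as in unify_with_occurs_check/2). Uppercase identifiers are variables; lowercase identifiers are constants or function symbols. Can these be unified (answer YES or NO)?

NO

Decompose wrap/1: p(q(T), p(T, p(U, 1))) = p(q(p(T, 1)), p(U, Y2)).
Decompose p/2: q(T) = q(p(T, 1)),  p(T, p(U, 1)) = p(U, Y2).
Decompose q/1: T = p(T, 1).
Occurs check fails: T occurs in p(T, 1); the equation T = p(T, 1) has no finite solution.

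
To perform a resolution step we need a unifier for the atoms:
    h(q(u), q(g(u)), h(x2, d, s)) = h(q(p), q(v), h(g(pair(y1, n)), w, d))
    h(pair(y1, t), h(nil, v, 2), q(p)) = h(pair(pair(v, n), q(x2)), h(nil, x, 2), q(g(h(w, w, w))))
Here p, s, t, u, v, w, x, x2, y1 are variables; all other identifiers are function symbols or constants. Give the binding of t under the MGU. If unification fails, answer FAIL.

q(g(pair(pair(g(g(h(d, d, d))), n), n)))

Decompose h/3: q(u) = q(p),  q(g(u)) = q(v),  h(x2, d, s) = h(g(pair(y1, n)), w, d).
Decompose q/1: u = p.
Bind u := p; substituting into the one remaining equation that mentions u gives: q(g(p)) = q(v).
Decompose q/1: g(p) = v.
Bind v := g(p); substituting into the one remaining equation that mentions v gives: h(pair(y1, t), h(nil, g(p), 2), q(p)) = h(pair(pair(g(p), n), q(x2)), h(nil, x, 2), q(g(h(w, w, w)))).
Decompose h/3: x2 = g(pair(y1, n)),  d = w,  s = d.
Bind x2 := g(pair(y1, n)); substituting into the one remaining equation that mentions x2 gives: h(pair(y1, t), h(nil, g(p), 2), q(p)) = h(pair(pair(g(p), n), q(g(pair(y1, n)))), h(nil, x, 2), q(g(h(w, w, w)))).
Bind w := d; substituting into the one remaining equation that mentions w gives: h(pair(y1, t), h(nil, g(p), 2), q(p)) = h(pair(pair(g(p), n), q(g(pair(y1, n)))), h(nil, x, 2), q(g(h(d, d, d)))).
Bind s := d; no other remaining equation mentions s.
Decompose h/3: pair(y1, t) = pair(pair(g(p), n), q(g(pair(y1, n)))),  h(nil, g(p), 2) = h(nil, x, 2),  q(p) = q(g(h(d, d, d))).
Decompose pair/2: y1 = pair(g(p), n),  t = q(g(pair(y1, n))).
Bind y1 := pair(g(p), n); substituting into the one remaining equation that mentions y1 gives: t = q(g(pair(pair(g(p), n), n))). Substituting into the earlier binding gives x2 := g(pair(pair(g(p), n), n)).
Bind t := q(g(pair(pair(g(p), n), n))); no other remaining equation mentions t.
Decompose h/3: nil = nil,  g(p) = x,  2 = 2.
Delete trivial equation nil = nil.
Bind x := g(p); no other remaining equation mentions x.
Delete trivial equation 2 = 2.
Decompose q/1: p = g(h(d, d, d)).
Bind p := g(h(d, d, d)). Substituting into the earlier bindings gives u := g(h(d, d, d)), v := g(g(h(d, d, d))), x2 := g(pair(pair(g(g(h(d, d, d))), n), n)), y1 := pair(g(g(h(d, d, d))), n), t := q(g(pair(pair(g(g(h(d, d, d))), n), n))), x := g(g(h(d, d, d))).
MGU = { u -> g(h(d, d, d)), v -> g(g(h(d, d, d))), x2 -> g(pair(pair(g(g(h(d, d, d))), n), n)), w -> d, s -> d, y1 -> pair(g(g(h(d, d, d))), n), t -> q(g(pair(pair(g(g(h(d, d, d))), n), n))), x -> g(g(h(d, d, d))), p -> g(h(d, d, d)) }, so t -> q(g(pair(pair(g(g(h(d, d, d))), n), n))).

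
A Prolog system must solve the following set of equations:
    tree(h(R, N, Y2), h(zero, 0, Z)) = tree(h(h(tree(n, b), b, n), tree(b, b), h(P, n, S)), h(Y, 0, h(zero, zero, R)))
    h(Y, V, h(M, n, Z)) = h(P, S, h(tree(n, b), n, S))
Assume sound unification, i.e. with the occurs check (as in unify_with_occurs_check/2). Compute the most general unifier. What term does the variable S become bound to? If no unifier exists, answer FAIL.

Decompose tree/2: h(R, N, Y2) = h(h(tree(n, b), b, n), tree(b, b), h(P, n, S)),  h(zero, 0, Z) = h(Y, 0, h(zero, zero, R)).
Decompose h/3: R = h(tree(n, b), b, n),  N = tree(b, b),  Y2 = h(P, n, S).
Bind R := h(tree(n, b), b, n); substituting into the one remaining equation that mentions R gives: h(zero, 0, Z) = h(Y, 0, h(zero, zero, h(tree(n, b), b, n))).
Bind N := tree(b, b); no other remaining equation mentions N.
Bind Y2 := h(P, n, S); no other remaining equation mentions Y2.
Decompose h/3: zero = Y,  0 = 0,  Z = h(zero, zero, h(tree(n, b), b, n)).
Bind Y := zero; substituting into the one remaining equation that mentions Y gives: h(zero, V, h(M, n, Z)) = h(P, S, h(tree(n, b), n, S)).
Delete trivial equation 0 = 0.
Bind Z := h(zero, zero, h(tree(n, b), b, n)); substituting into the remaining equation gives: h(zero, V, h(M, n, h(zero, zero, h(tree(n, b), b, n)))) = h(P, S, h(tree(n, b), n, S)).
Decompose h/3: zero = P,  V = S,  h(M, n, h(zero, zero, h(tree(n, b), b, n))) = h(tree(n, b), n, S).
Bind P := zero; no other remaining equation mentions P. Substituting into the earlier binding gives Y2 := h(zero, n, S).
Bind V := S; no other remaining equation mentions V.
Decompose h/3: M = tree(n, b),  n = n,  h(zero, zero, h(tree(n, b), b, n)) = S.
Bind M := tree(n, b); no other remaining equation mentions M.
Delete trivial equation n = n.
Bind S := h(zero, zero, h(tree(n, b), b, n)). Substituting into the earlier bindings gives Y2 := h(zero, n, h(zero, zero, h(tree(n, b), b, n))), V := h(zero, zero, h(tree(n, b), b, n)).
MGU = { R = h(tree(n, b), b, n), N = tree(b, b), Y2 = h(zero, n, h(zero, zero, h(tree(n, b), b, n))), Y = zero, Z = h(zero, zero, h(tree(n, b), b, n)), P = zero, V = h(zero, zero, h(tree(n, b), b, n)), M = tree(n, b), S = h(zero, zero, h(tree(n, b), b, n)) }, so S = h(zero, zero, h(tree(n, b), b, n)).

h(zero, zero, h(tree(n, b), b, n))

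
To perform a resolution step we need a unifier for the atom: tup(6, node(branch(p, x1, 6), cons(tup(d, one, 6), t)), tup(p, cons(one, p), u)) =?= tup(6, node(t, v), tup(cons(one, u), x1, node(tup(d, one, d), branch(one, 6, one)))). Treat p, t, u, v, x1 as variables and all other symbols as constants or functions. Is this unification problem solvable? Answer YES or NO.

Decompose tup/3: 6 =?= 6,  node(branch(p, x1, 6), cons(tup(d, one, 6), t)) =?= node(t, v),  tup(p, cons(one, p), u) =?= tup(cons(one, u), x1, node(tup(d, one, d), branch(one, 6, one))).
Delete trivial equation 6 =?= 6.
Decompose node/2: branch(p, x1, 6) =?= t,  cons(tup(d, one, 6), t) =?= v.
Bind t := branch(p, x1, 6); substituting into the one remaining equation that mentions t gives: cons(tup(d, one, 6), branch(p, x1, 6)) =?= v.
Bind v := cons(tup(d, one, 6), branch(p, x1, 6)); no other remaining equation mentions v.
Decompose tup/3: p =?= cons(one, u),  cons(one, p) =?= x1,  u =?= node(tup(d, one, d), branch(one, 6, one)).
Bind p := cons(one, u); substituting into the one remaining equation that mentions p gives: cons(one, cons(one, u)) =?= x1. Substituting into the earlier bindings gives t := branch(cons(one, u), x1, 6), v := cons(tup(d, one, 6), branch(cons(one, u), x1, 6)).
Bind x1 := cons(one, cons(one, u)); no other remaining equation mentions x1. Substituting into the earlier bindings gives t := branch(cons(one, u), cons(one, cons(one, u)), 6), v := cons(tup(d, one, 6), branch(cons(one, u), cons(one, cons(one, u)), 6)).
Bind u := node(tup(d, one, d), branch(one, 6, one)). Substituting into the earlier bindings gives t := branch(cons(one, node(tup(d, one, d), branch(one, 6, one))), cons(one, cons(one, node(tup(d, one, d), branch(one, 6, one)))), 6), v := cons(tup(d, one, 6), branch(cons(one, node(tup(d, one, d), branch(one, 6, one))), cons(one, cons(one, node(tup(d, one, d), branch(one, 6, one)))), 6)), p := cons(one, node(tup(d, one, d), branch(one, 6, one))), x1 := cons(one, cons(one, node(tup(d, one, d), branch(one, 6, one)))).
No equations remain and no clash or occurs-check failure arose, so a unifier exists.

YES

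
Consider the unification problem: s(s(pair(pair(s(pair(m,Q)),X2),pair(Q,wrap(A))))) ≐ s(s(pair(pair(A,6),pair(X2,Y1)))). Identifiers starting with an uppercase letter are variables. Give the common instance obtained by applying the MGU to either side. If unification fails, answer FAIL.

s(s(pair(pair(s(pair(m,6)),6),pair(6,wrap(s(pair(m,6)))))))

Decompose s/1: s(pair(pair(s(pair(m,Q)),X2),pair(Q,wrap(A)))) ≐ s(pair(pair(A,6),pair(X2,Y1))).
Decompose s/1: pair(pair(s(pair(m,Q)),X2),pair(Q,wrap(A))) ≐ pair(pair(A,6),pair(X2,Y1)).
Decompose pair/2: pair(s(pair(m,Q)),X2) ≐ pair(A,6),  pair(Q,wrap(A)) ≐ pair(X2,Y1).
Decompose pair/2: s(pair(m,Q)) ≐ A,  X2 ≐ 6.
Bind A := s(pair(m,Q)); substituting into the one remaining equation that mentions A gives: pair(Q,wrap(s(pair(m,Q)))) ≐ pair(X2,Y1).
Bind X2 := 6; substituting into the remaining equation gives: pair(Q,wrap(s(pair(m,Q)))) ≐ pair(6,Y1).
Decompose pair/2: Q ≐ 6,  wrap(s(pair(m,Q))) ≐ Y1.
Bind Q := 6; substituting into the remaining equation gives: wrap(s(pair(m,6))) ≐ Y1. Substituting into the earlier binding gives A := s(pair(m,6)).
Bind Y1 := wrap(s(pair(m,6))).
Applying the MGU to either side gives s(s(pair(pair(s(pair(m,6)),6),pair(6,wrap(s(pair(m,6))))))).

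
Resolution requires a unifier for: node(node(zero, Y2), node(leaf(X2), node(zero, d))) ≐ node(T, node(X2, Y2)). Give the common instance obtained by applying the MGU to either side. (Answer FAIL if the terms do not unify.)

FAIL

Decompose node/2: node(zero, Y2) ≐ T,  node(leaf(X2), node(zero, d)) ≐ node(X2, Y2).
Bind T := node(zero, Y2); no other remaining equation mentions T.
Decompose node/2: leaf(X2) ≐ X2,  node(zero, d) ≐ Y2.
Occurs check fails: X2 occurs in leaf(X2); the equation X2 ≐ leaf(X2) has no finite solution.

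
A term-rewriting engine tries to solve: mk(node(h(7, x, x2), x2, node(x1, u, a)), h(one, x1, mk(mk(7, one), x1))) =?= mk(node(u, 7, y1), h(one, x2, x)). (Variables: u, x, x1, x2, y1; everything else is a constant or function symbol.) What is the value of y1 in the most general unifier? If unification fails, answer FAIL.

node(7, h(7, mk(mk(7, one), 7), 7), a)

Decompose mk/2: node(h(7, x, x2), x2, node(x1, u, a)) =?= node(u, 7, y1),  h(one, x1, mk(mk(7, one), x1)) =?= h(one, x2, x).
Decompose node/3: h(7, x, x2) =?= u,  x2 =?= 7,  node(x1, u, a) =?= y1.
Bind u := h(7, x, x2); substituting into the one remaining equation that mentions u gives: node(x1, h(7, x, x2), a) =?= y1.
Bind x2 := 7; substituting into the remaining equations gives: node(x1, h(7, x, 7), a) =?= y1,  h(one, x1, mk(mk(7, one), x1)) =?= h(one, 7, x). Substituting into the earlier binding gives u := h(7, x, 7).
Bind y1 := node(x1, h(7, x, 7), a); no other remaining equation mentions y1.
Decompose h/3: one =?= one,  x1 =?= 7,  mk(mk(7, one), x1) =?= x.
Delete trivial equation one =?= one.
Bind x1 := 7; substituting into the remaining equation gives: mk(mk(7, one), 7) =?= x. Substituting into the earlier binding gives y1 := node(7, h(7, x, 7), a).
Bind x := mk(mk(7, one), 7). Substituting into the earlier bindings gives u := h(7, mk(mk(7, one), 7), 7), y1 := node(7, h(7, mk(mk(7, one), 7), 7), a).
MGU = { u := h(7, mk(mk(7, one), 7), 7), x2 := 7, y1 := node(7, h(7, mk(mk(7, one), 7), 7), a), x1 := 7, x := mk(mk(7, one), 7) }, so y1 := node(7, h(7, mk(mk(7, one), 7), 7), a).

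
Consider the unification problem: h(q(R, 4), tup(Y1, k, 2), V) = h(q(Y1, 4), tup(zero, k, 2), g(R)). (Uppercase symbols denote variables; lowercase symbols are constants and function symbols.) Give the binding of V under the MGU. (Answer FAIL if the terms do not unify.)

Decompose h/3: q(R, 4) = q(Y1, 4),  tup(Y1, k, 2) = tup(zero, k, 2),  V = g(R).
Decompose q/2: R = Y1,  4 = 4.
Bind R := Y1; substituting into the one remaining equation that mentions R gives: V = g(Y1).
Delete trivial equation 4 = 4.
Decompose tup/3: Y1 = zero,  k = k,  2 = 2.
Bind Y1 := zero; substituting into the one remaining equation that mentions Y1 gives: V = g(zero). Substituting into the earlier binding gives R := zero.
Delete trivial equation k = k.
Delete trivial equation 2 = 2.
Bind V := g(zero).
MGU = { R ↦ zero, Y1 ↦ zero, V ↦ g(zero) }, so V ↦ g(zero).

g(zero)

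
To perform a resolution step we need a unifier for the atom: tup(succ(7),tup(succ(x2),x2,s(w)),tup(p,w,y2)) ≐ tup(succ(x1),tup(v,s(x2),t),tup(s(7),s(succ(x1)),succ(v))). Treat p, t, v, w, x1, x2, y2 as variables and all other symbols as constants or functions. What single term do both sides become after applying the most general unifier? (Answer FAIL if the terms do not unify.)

FAIL

Decompose tup/3: succ(7) ≐ succ(x1),  tup(succ(x2),x2,s(w)) ≐ tup(v,s(x2),t),  tup(p,w,y2) ≐ tup(s(7),s(succ(x1)),succ(v)).
Decompose succ/1: 7 ≐ x1.
Bind x1 := 7; substituting into the one remaining equation that mentions x1 gives: tup(p,w,y2) ≐ tup(s(7),s(succ(7)),succ(v)).
Decompose tup/3: succ(x2) ≐ v,  x2 ≐ s(x2),  s(w) ≐ t.
Bind v := succ(x2); substituting into the one remaining equation that mentions v gives: tup(p,w,y2) ≐ tup(s(7),s(succ(7)),succ(succ(x2))).
Occurs check fails: x2 occurs in s(x2); the equation x2 ≐ s(x2) has no finite solution.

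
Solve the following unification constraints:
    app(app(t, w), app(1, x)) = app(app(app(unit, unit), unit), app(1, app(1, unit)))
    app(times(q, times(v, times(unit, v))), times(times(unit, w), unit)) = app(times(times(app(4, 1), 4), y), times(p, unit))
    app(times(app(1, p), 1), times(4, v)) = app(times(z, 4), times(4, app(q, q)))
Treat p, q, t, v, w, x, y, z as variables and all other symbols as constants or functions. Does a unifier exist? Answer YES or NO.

NO

Decompose app/2: app(t, w) = app(app(unit, unit), unit),  app(1, x) = app(1, app(1, unit)).
Decompose app/2: t = app(unit, unit),  w = unit.
Bind t := app(unit, unit); no other remaining equation mentions t.
Bind w := unit; substituting into the one remaining equation that mentions w gives: app(times(q, times(v, times(unit, v))), times(times(unit, unit), unit)) = app(times(times(app(4, 1), 4), y), times(p, unit)).
Decompose app/2: 1 = 1,  x = app(1, unit).
Delete trivial equation 1 = 1.
Bind x := app(1, unit); no other remaining equation mentions x.
Decompose app/2: times(q, times(v, times(unit, v))) = times(times(app(4, 1), 4), y),  times(times(unit, unit), unit) = times(p, unit).
Decompose times/2: q = times(app(4, 1), 4),  times(v, times(unit, v)) = y.
Bind q := times(app(4, 1), 4); substituting into the one remaining equation that mentions q gives: app(times(app(1, p), 1), times(4, v)) = app(times(z, 4), times(4, app(times(app(4, 1), 4), times(app(4, 1), 4)))).
Bind y := times(v, times(unit, v)); no other remaining equation mentions y.
Decompose times/2: times(unit, unit) = p,  unit = unit.
Bind p := times(unit, unit); substituting into the one remaining equation that mentions p gives: app(times(app(1, times(unit, unit)), 1), times(4, v)) = app(times(z, 4), times(4, app(times(app(4, 1), 4), times(app(4, 1), 4)))).
Delete trivial equation unit = unit.
Decompose app/2: times(app(1, times(unit, unit)), 1) = times(z, 4),  times(4, v) = times(4, app(times(app(4, 1), 4), times(app(4, 1), 4))).
Decompose times/2: app(1, times(unit, unit)) = z,  1 = 4.
Bind z := app(1, times(unit, unit)); no other remaining equation mentions z.
Clash: constants 1 and 4 differ; no unifier exists.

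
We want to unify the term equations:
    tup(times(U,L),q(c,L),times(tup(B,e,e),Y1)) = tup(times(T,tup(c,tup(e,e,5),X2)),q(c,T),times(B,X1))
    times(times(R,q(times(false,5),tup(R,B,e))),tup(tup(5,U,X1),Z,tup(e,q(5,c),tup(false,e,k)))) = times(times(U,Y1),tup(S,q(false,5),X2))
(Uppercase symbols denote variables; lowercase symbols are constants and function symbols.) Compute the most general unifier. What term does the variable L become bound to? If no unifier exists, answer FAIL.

Decompose tup/3: times(U,L) = times(T,tup(c,tup(e,e,5),X2)),  q(c,L) = q(c,T),  times(tup(B,e,e),Y1) = times(B,X1).
Decompose times/2: U = T,  L = tup(c,tup(e,e,5),X2).
Bind U := T; substituting into the one remaining equation that mentions U gives: times(times(R,q(times(false,5),tup(R,B,e))),tup(tup(5,T,X1),Z,tup(e,q(5,c),tup(false,e,k)))) = times(times(T,Y1),tup(S,q(false,5),X2)).
Bind L := tup(c,tup(e,e,5),X2); substituting into the one remaining equation that mentions L gives: q(c,tup(c,tup(e,e,5),X2)) = q(c,T).
Decompose q/2: c = c,  tup(c,tup(e,e,5),X2) = T.
Delete trivial equation c = c.
Bind T := tup(c,tup(e,e,5),X2); substituting into the one remaining equation that mentions T gives: times(times(R,q(times(false,5),tup(R,B,e))),tup(tup(5,tup(c,tup(e,e,5),X2),X1),Z,tup(e,q(5,c),tup(false,e,k)))) = times(times(tup(c,tup(e,e,5),X2),Y1),tup(S,q(false,5),X2)). Substituting into the earlier binding gives U := tup(c,tup(e,e,5),X2).
Decompose times/2: tup(B,e,e) = B,  Y1 = X1.
Occurs check fails: B occurs in tup(B,e,e); the equation B = tup(B,e,e) has no finite solution.

FAIL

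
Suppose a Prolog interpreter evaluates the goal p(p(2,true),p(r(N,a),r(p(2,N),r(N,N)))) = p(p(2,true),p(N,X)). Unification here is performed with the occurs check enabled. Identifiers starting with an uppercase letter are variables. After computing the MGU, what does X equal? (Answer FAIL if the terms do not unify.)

FAIL

Decompose p/2: p(2,true) = p(2,true),  p(r(N,a),r(p(2,N),r(N,N))) = p(N,X).
Delete trivial equation p(2,true) = p(2,true).
Decompose p/2: r(N,a) = N,  r(p(2,N),r(N,N)) = X.
Occurs check fails: N occurs in r(N,a); the equation N = r(N,a) has no finite solution.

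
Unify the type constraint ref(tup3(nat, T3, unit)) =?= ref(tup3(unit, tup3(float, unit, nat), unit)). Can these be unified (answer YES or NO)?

NO

Decompose ref/1: tup3(nat, T3, unit) =?= tup3(unit, tup3(float, unit, nat), unit).
Decompose tup3/3: nat =?= unit,  T3 =?= tup3(float, unit, nat),  unit =?= unit.
Clash: constants nat and unit differ; no unifier exists.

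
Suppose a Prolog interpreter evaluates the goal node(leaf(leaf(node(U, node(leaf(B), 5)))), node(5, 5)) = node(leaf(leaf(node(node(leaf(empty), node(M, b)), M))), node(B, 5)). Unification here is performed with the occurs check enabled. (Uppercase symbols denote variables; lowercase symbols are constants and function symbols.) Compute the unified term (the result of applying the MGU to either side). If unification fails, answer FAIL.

node(leaf(leaf(node(node(leaf(empty), node(node(leaf(5), 5), b)), node(leaf(5), 5)))), node(5, 5))

Decompose node/2: leaf(leaf(node(U, node(leaf(B), 5)))) = leaf(leaf(node(node(leaf(empty), node(M, b)), M))),  node(5, 5) = node(B, 5).
Decompose leaf/1: leaf(node(U, node(leaf(B), 5))) = leaf(node(node(leaf(empty), node(M, b)), M)).
Decompose leaf/1: node(U, node(leaf(B), 5)) = node(node(leaf(empty), node(M, b)), M).
Decompose node/2: U = node(leaf(empty), node(M, b)),  node(leaf(B), 5) = M.
Bind U := node(leaf(empty), node(M, b)); no other remaining equation mentions U.
Bind M := node(leaf(B), 5); no other remaining equation mentions M. Substituting into the earlier binding gives U := node(leaf(empty), node(node(leaf(B), 5), b)).
Decompose node/2: 5 = B,  5 = 5.
Bind B := 5; no other remaining equation mentions B. Substituting into the earlier bindings gives U := node(leaf(empty), node(node(leaf(5), 5), b)), M := node(leaf(5), 5).
Delete trivial equation 5 = 5.
Applying the MGU to either side gives node(leaf(leaf(node(node(leaf(empty), node(node(leaf(5), 5), b)), node(leaf(5), 5)))), node(5, 5)).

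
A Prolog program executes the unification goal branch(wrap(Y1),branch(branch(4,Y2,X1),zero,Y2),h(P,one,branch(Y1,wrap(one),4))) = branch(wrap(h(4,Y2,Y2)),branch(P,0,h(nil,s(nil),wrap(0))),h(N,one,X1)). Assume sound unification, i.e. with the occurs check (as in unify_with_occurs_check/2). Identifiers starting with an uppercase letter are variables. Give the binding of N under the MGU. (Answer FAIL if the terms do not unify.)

FAIL

Decompose branch/3: wrap(Y1) = wrap(h(4,Y2,Y2)),  branch(branch(4,Y2,X1),zero,Y2) = branch(P,0,h(nil,s(nil),wrap(0))),  h(P,one,branch(Y1,wrap(one),4)) = h(N,one,X1).
Decompose wrap/1: Y1 = h(4,Y2,Y2).
Bind Y1 := h(4,Y2,Y2); substituting into the one remaining equation that mentions Y1 gives: h(P,one,branch(h(4,Y2,Y2),wrap(one),4)) = h(N,one,X1).
Decompose branch/3: branch(4,Y2,X1) = P,  zero = 0,  Y2 = h(nil,s(nil),wrap(0)).
Bind P := branch(4,Y2,X1); substituting into the one remaining equation that mentions P gives: h(branch(4,Y2,X1),one,branch(h(4,Y2,Y2),wrap(one),4)) = h(N,one,X1).
Clash: constants zero and 0 differ; no unifier exists.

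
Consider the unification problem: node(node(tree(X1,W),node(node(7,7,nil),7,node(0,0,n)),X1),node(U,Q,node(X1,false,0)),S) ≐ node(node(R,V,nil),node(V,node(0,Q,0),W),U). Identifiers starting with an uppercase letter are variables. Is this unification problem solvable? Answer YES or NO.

NO

Decompose node/3: node(tree(X1,W),node(node(7,7,nil),7,node(0,0,n)),X1) ≐ node(R,V,nil),  node(U,Q,node(X1,false,0)) ≐ node(V,node(0,Q,0),W),  S ≐ U.
Decompose node/3: tree(X1,W) ≐ R,  node(node(7,7,nil),7,node(0,0,n)) ≐ V,  X1 ≐ nil.
Bind R := tree(X1,W); no other remaining equation mentions R.
Bind V := node(node(7,7,nil),7,node(0,0,n)); substituting into the one remaining equation that mentions V gives: node(U,Q,node(X1,false,0)) ≐ node(node(node(7,7,nil),7,node(0,0,n)),node(0,Q,0),W).
Bind X1 := nil; substituting into the one remaining equation that mentions X1 gives: node(U,Q,node(nil,false,0)) ≐ node(node(node(7,7,nil),7,node(0,0,n)),node(0,Q,0),W). Substituting into the earlier binding gives R := tree(nil,W).
Decompose node/3: U ≐ node(node(7,7,nil),7,node(0,0,n)),  Q ≐ node(0,Q,0),  node(nil,false,0) ≐ W.
Bind U := node(node(7,7,nil),7,node(0,0,n)); substituting into the one remaining equation that mentions U gives: S ≐ node(node(7,7,nil),7,node(0,0,n)).
Occurs check fails: Q occurs in node(0,Q,0); the equation Q ≐ node(0,Q,0) has no finite solution.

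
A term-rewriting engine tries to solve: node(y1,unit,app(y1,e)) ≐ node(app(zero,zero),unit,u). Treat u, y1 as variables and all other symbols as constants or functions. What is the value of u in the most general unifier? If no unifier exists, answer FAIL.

app(app(zero,zero),e)

Decompose node/3: y1 ≐ app(zero,zero),  unit ≐ unit,  app(y1,e) ≐ u.
Bind y1 := app(zero,zero); substituting into the one remaining equation that mentions y1 gives: app(app(zero,zero),e) ≐ u.
Delete trivial equation unit ≐ unit.
Bind u := app(app(zero,zero),e).
MGU = { y1 := app(zero,zero), u := app(app(zero,zero),e) }, so u := app(app(zero,zero),e).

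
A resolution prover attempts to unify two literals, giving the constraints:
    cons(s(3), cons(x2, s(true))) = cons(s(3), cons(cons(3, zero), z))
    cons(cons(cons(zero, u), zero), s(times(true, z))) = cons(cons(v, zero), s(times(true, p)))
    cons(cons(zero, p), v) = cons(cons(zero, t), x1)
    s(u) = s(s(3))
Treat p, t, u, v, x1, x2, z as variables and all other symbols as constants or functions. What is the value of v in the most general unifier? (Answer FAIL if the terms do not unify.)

Decompose cons/2: s(3) = s(3),  cons(x2, s(true)) = cons(cons(3, zero), z).
Delete trivial equation s(3) = s(3).
Decompose cons/2: x2 = cons(3, zero),  s(true) = z.
Bind x2 := cons(3, zero); no other remaining equation mentions x2.
Bind z := s(true); substituting into the one remaining equation that mentions z gives: cons(cons(cons(zero, u), zero), s(times(true, s(true)))) = cons(cons(v, zero), s(times(true, p))).
Decompose cons/2: cons(cons(zero, u), zero) = cons(v, zero),  s(times(true, s(true))) = s(times(true, p)).
Decompose cons/2: cons(zero, u) = v,  zero = zero.
Bind v := cons(zero, u); substituting into the one remaining equation that mentions v gives: cons(cons(zero, p), cons(zero, u)) = cons(cons(zero, t), x1).
Delete trivial equation zero = zero.
Decompose s/1: times(true, s(true)) = times(true, p).
Decompose times/2: true = true,  s(true) = p.
Delete trivial equation true = true.
Bind p := s(true); substituting into the one remaining equation that mentions p gives: cons(cons(zero, s(true)), cons(zero, u)) = cons(cons(zero, t), x1).
Decompose cons/2: cons(zero, s(true)) = cons(zero, t),  cons(zero, u) = x1.
Decompose cons/2: zero = zero,  s(true) = t.
Delete trivial equation zero = zero.
Bind t := s(true); no other remaining equation mentions t.
Bind x1 := cons(zero, u); no other remaining equation mentions x1.
Decompose s/1: u = s(3).
Bind u := s(3). Substituting into the earlier bindings gives v := cons(zero, s(3)), x1 := cons(zero, s(3)).
MGU = { x2 ↦ cons(3, zero), z ↦ s(true), v ↦ cons(zero, s(3)), p ↦ s(true), t ↦ s(true), x1 ↦ cons(zero, s(3)), u ↦ s(3) }, so v ↦ cons(zero, s(3)).

cons(zero, s(3))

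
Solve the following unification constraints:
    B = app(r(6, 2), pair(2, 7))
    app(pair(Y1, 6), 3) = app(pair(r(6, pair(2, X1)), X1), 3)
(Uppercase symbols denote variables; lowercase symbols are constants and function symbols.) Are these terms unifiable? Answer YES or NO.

Bind B := app(r(6, 2), pair(2, 7)); no other remaining equation mentions B.
Decompose app/2: pair(Y1, 6) = pair(r(6, pair(2, X1)), X1),  3 = 3.
Decompose pair/2: Y1 = r(6, pair(2, X1)),  6 = X1.
Bind Y1 := r(6, pair(2, X1)); no other remaining equation mentions Y1.
Bind X1 := 6; no other remaining equation mentions X1. Substituting into the earlier binding gives Y1 := r(6, pair(2, 6)).
Delete trivial equation 3 = 3.
No equations remain and no clash or occurs-check failure arose, so a unifier exists.

YES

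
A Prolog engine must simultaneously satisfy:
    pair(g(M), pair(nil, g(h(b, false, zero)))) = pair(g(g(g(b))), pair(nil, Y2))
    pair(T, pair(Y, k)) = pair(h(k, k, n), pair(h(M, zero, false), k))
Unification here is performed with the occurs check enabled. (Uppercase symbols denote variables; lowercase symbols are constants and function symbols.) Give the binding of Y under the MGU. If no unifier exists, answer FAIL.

h(g(g(b)), zero, false)

Decompose pair/2: g(M) = g(g(g(b))),  pair(nil, g(h(b, false, zero))) = pair(nil, Y2).
Decompose g/1: M = g(g(b)).
Bind M := g(g(b)); substituting into the one remaining equation that mentions M gives: pair(T, pair(Y, k)) = pair(h(k, k, n), pair(h(g(g(b)), zero, false), k)).
Decompose pair/2: nil = nil,  g(h(b, false, zero)) = Y2.
Delete trivial equation nil = nil.
Bind Y2 := g(h(b, false, zero)); no other remaining equation mentions Y2.
Decompose pair/2: T = h(k, k, n),  pair(Y, k) = pair(h(g(g(b)), zero, false), k).
Bind T := h(k, k, n); no other remaining equation mentions T.
Decompose pair/2: Y = h(g(g(b)), zero, false),  k = k.
Bind Y := h(g(g(b)), zero, false); no other remaining equation mentions Y.
Delete trivial equation k = k.
MGU = { M -> g(g(b)), Y2 -> g(h(b, false, zero)), T -> h(k, k, n), Y -> h(g(g(b)), zero, false) }, so Y -> h(g(g(b)), zero, false).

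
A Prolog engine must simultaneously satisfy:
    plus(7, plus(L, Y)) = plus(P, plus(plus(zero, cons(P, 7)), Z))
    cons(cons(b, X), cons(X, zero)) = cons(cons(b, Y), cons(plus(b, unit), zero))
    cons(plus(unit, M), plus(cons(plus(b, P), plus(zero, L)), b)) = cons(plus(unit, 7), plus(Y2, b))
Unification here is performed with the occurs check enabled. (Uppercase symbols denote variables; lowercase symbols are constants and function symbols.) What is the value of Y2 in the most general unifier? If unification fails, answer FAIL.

Decompose plus/2: 7 = P,  plus(L, Y) = plus(plus(zero, cons(P, 7)), Z).
Bind P := 7; substituting into the 2 remaining equations that mention P gives: plus(L, Y) = plus(plus(zero, cons(7, 7)), Z),  cons(plus(unit, M), plus(cons(plus(b, 7), plus(zero, L)), b)) = cons(plus(unit, 7), plus(Y2, b)).
Decompose plus/2: L = plus(zero, cons(7, 7)),  Y = Z.
Bind L := plus(zero, cons(7, 7)); substituting into the one remaining equation that mentions L gives: cons(plus(unit, M), plus(cons(plus(b, 7), plus(zero, plus(zero, cons(7, 7)))), b)) = cons(plus(unit, 7), plus(Y2, b)).
Bind Y := Z; substituting into the one remaining equation that mentions Y gives: cons(cons(b, X), cons(X, zero)) = cons(cons(b, Z), cons(plus(b, unit), zero)).
Decompose cons/2: cons(b, X) = cons(b, Z),  cons(X, zero) = cons(plus(b, unit), zero).
Decompose cons/2: b = b,  X = Z.
Delete trivial equation b = b.
Bind X := Z; substituting into the one remaining equation that mentions X gives: cons(Z, zero) = cons(plus(b, unit), zero).
Decompose cons/2: Z = plus(b, unit),  zero = zero.
Bind Z := plus(b, unit); no other remaining equation mentions Z. Substituting into the earlier bindings gives Y := plus(b, unit), X := plus(b, unit).
Delete trivial equation zero = zero.
Decompose cons/2: plus(unit, M) = plus(unit, 7),  plus(cons(plus(b, 7), plus(zero, plus(zero, cons(7, 7)))), b) = plus(Y2, b).
Decompose plus/2: unit = unit,  M = 7.
Delete trivial equation unit = unit.
Bind M := 7; no other remaining equation mentions M.
Decompose plus/2: cons(plus(b, 7), plus(zero, plus(zero, cons(7, 7)))) = Y2,  b = b.
Bind Y2 := cons(plus(b, 7), plus(zero, plus(zero, cons(7, 7)))); no other remaining equation mentions Y2.
Delete trivial equation b = b.
MGU = { P -> 7, L -> plus(zero, cons(7, 7)), Y -> plus(b, unit), X -> plus(b, unit), Z -> plus(b, unit), M -> 7, Y2 -> cons(plus(b, 7), plus(zero, plus(zero, cons(7, 7)))) }, so Y2 -> cons(plus(b, 7), plus(zero, plus(zero, cons(7, 7)))).

cons(plus(b, 7), plus(zero, plus(zero, cons(7, 7))))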